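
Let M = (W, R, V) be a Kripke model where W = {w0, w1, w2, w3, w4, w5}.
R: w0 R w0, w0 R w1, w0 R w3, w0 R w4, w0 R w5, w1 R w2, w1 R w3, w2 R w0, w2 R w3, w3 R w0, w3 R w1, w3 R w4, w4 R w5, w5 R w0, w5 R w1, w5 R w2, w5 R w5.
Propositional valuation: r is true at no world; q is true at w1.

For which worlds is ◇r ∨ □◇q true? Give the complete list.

w2, w4

Let φ = ◇r ∨ □◇q. Evaluate φ at each world:
  w0 (successors {w0, w1, w3, w4, w5}): φ is false.
  w1 (successors {w2, w3}): φ is false.
  w2 (successors {w0, w3}): φ is true.
  w3 (successors {w0, w1, w4}): φ is false.
  w4 (successors {w5}): φ is true.
  w5 (successors {w0, w1, w2, w5}): φ is false.
For instance, at w0:
  At w0: ◇r is false, □◇q is false, so ◇r ∨ □◇q is false.
    At w0: ◇r requires r at some successor in {w0, w1, w3, w4, w5}.
      At w0: r is false.
      At w1: r is false.
      At w3: r is false.
      At w4: r is false.
      At w5: r is false.
    So ◇r is false at w0.
    At w0: □◇q requires ◇q at every successor {w0, w1, w3, w4, w5}.
      ◇q fails at w1, so □◇q is false at w0.
Satisfying worlds: {w2, w4}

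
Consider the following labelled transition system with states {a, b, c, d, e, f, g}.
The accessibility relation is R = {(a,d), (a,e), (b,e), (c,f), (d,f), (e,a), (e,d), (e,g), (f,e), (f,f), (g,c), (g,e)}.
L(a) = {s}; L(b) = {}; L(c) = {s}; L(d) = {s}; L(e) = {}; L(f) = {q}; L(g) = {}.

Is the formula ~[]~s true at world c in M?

At c: []~s is true, so ~[]~s is false.
  At c: []~s requires ~s at every successor {f}.
    At f: ~s is true.
  So []~s is true at c.

No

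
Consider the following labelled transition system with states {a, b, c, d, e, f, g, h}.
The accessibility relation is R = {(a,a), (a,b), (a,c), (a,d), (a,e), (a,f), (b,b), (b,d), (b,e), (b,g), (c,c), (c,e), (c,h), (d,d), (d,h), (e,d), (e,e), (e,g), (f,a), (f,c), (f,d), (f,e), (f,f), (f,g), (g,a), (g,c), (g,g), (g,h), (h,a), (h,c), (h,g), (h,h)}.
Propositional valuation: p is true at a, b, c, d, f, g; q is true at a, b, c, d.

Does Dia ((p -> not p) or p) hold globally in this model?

Let φ = Dia ((p -> not p) or p). Evaluate φ at each world:
  a (successors {a, b, c, d, e, f}): φ is true.
  b (successors {b, d, e, g}): φ is true.
  c (successors {c, e, h}): φ is true.
  d (successors {d, h}): φ is true.
  e (successors {d, e, g}): φ is true.
  f (successors {a, c, d, e, f, g}): φ is true.
  g (successors {a, c, g, h}): φ is true.
  h (successors {a, c, g, h}): φ is true.
For instance, at a:
  At a: Dia ((p -> not p) or p) requires (p -> not p) or p at some successor in {a, b, c, d, e, f}.
    (p -> not p) or p holds at a, so Dia ((p -> not p) or p) is true at a.

Yes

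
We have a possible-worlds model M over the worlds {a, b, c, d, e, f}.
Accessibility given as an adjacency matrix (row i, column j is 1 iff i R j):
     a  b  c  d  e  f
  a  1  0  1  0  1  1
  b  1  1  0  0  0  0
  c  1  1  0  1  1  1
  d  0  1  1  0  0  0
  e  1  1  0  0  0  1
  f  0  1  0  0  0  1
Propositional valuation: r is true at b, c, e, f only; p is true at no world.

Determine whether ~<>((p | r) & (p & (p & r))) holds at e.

At e: <>((p | r) & (p & (p & r))) is false, so ~<>((p | r) & (p & (p & r))) is true.
  At e: <>((p | r) & (p & (p & r))) requires (p | r) & (p & (p & r)) at some successor in {a, b, f}.
    At a: (p | r) & (p & (p & r)) is false.
    At b: (p | r) & (p & (p & r)) is false.
    At f: (p | r) & (p & (p & r)) is false.
  So <>((p | r) & (p & (p & r))) is false at e.

Yes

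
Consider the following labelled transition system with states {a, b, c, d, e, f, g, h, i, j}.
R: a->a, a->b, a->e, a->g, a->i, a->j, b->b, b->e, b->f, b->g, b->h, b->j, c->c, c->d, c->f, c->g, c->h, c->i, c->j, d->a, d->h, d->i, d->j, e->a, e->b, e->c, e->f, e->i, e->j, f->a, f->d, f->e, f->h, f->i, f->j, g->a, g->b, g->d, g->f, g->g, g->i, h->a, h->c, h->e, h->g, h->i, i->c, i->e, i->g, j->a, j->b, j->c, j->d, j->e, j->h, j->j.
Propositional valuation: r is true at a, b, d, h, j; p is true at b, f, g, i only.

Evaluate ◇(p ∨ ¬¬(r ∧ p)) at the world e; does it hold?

At e: ◇(p ∨ ¬¬(r ∧ p)) requires p ∨ ¬¬(r ∧ p) at some successor in {a, b, c, f, i, j}.
  p ∨ ¬¬(r ∧ p) holds at b, so ◇(p ∨ ¬¬(r ∧ p)) is true at e.

Yes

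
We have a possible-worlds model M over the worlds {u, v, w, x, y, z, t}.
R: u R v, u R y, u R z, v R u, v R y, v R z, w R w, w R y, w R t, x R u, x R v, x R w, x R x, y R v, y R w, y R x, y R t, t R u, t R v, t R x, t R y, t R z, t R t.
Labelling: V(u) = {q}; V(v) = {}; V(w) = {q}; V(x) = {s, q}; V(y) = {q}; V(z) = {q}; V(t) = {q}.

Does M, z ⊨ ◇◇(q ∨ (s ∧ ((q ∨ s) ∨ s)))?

No

At z: no accessible worlds, so ◇◇(q ∨ (s ∧ ((q ∨ s) ∨ s))) is false.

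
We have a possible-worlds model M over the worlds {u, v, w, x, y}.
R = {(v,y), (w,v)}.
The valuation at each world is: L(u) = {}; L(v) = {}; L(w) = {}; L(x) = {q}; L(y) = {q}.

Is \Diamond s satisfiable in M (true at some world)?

Let φ = \Diamond s. Evaluate φ at each world:
  u (successors ∅): φ is false.
  v (successors {y}): φ is false.
  w (successors {v}): φ is false.
  x (successors ∅): φ is false.
  y (successors ∅): φ is false.
For instance, at v:
  At v: \Diamond s requires s at some successor in {y}.
    At y: s is false.
  So \Diamond s is false at v.

No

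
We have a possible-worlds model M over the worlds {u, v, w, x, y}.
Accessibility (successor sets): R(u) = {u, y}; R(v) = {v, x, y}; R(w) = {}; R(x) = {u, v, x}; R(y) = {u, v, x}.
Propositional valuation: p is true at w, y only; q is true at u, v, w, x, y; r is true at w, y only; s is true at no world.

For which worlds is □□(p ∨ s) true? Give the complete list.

w

Let φ = □□(p ∨ s). Evaluate φ at each world:
  u (successors {u, y}): φ is false.
  v (successors {v, x, y}): φ is false.
  w (successors ∅): φ is true.
  x (successors {u, v, x}): φ is false.
  y (successors {u, v, x}): φ is false.
For instance, at v:
  At v: □□(p ∨ s) requires □(p ∨ s) at every successor {v, x, y}.
    □(p ∨ s) fails at v, so □□(p ∨ s) is false at v.
      At v: □(p ∨ s) requires p ∨ s at every successor {v, x, y}.
        p ∨ s fails at v, so □(p ∨ s) is false at v.
Satisfying worlds: {w}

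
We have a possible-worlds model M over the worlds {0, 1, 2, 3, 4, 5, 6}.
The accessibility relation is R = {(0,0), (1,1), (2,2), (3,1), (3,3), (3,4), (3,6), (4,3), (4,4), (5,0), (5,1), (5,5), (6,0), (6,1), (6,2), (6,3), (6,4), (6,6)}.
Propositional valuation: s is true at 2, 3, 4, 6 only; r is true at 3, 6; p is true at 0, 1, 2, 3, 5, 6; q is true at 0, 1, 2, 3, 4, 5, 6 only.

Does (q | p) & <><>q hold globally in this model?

Recall that <>ψ holds at a world iff ψ holds at some accessible world.
Let φ = (q | p) & <><>q. Evaluate φ at each world:
  0 (successors {0}): φ is true.
  1 (successors {1}): φ is true.
  2 (successors {2}): φ is true.
  3 (successors {1, 3, 4, 6}): φ is true.
  4 (successors {3, 4}): φ is true.
  5 (successors {0, 1, 5}): φ is true.
  6 (successors {0, 1, 2, 3, 4, 6}): φ is true.
For instance, at 1:
  At 1: q | p is true, <><>q is true, so (q | p) & <><>q is true.
    At 1: <><>q requires <>q at some successor in {1}.
      <>q holds at 1, so <><>q is true at 1.

Yes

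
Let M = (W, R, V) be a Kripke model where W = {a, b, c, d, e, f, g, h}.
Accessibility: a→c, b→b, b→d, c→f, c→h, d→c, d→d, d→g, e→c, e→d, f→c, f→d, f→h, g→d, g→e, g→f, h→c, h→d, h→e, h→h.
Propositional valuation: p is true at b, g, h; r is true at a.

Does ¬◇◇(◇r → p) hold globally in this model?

Let φ = ¬◇◇(◇r → p). Evaluate φ at each world:
  a (successors {c}): φ is false.
  b (successors {b, d}): φ is false.
  c (successors {f, h}): φ is false.
  d (successors {c, d, g}): φ is false.
  e (successors {c, d}): φ is false.
  f (successors {c, d, h}): φ is false.
  g (successors {d, e, f}): φ is false.
  h (successors {c, d, e, h}): φ is false.
Detail at a (counterexample):
  At a: ◇◇(◇r → p) is true, so ¬◇◇(◇r → p) is false.
    At a: ◇◇(◇r → p) requires ◇(◇r → p) at some successor in {c}.
      ◇(◇r → p) holds at c, so ◇◇(◇r → p) is true at a.

No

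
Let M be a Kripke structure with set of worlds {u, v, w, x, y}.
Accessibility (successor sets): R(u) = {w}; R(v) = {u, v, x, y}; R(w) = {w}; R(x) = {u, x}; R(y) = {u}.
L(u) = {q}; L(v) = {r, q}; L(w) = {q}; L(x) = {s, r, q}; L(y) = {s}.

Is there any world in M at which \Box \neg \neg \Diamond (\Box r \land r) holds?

No

Recall that \Box ψ holds at a world iff ψ holds at every accessible world, and \Diamond ψ holds iff ψ holds at some accessible world.
Let φ = \Box \neg \neg \Diamond (\Box r \land r). Evaluate φ at each world:
  u (successors {w}): φ is false.
  v (successors {u, v, x, y}): φ is false.
  w (successors {w}): φ is false.
  x (successors {u, x}): φ is false.
  y (successors {u}): φ is false.
For instance, at u:
  At u: \Box \neg \neg \Diamond (\Box r \land r) requires \neg \neg \Diamond (\Box r \land r) at every successor {w}.
    \neg \neg \Diamond (\Box r \land r) fails at w, so \Box \neg \neg \Diamond (\Box r \land r) is false at u.
      At w: \neg \Diamond (\Box r \land r) is true, so \neg \neg \Diamond (\Box r \land r) is false.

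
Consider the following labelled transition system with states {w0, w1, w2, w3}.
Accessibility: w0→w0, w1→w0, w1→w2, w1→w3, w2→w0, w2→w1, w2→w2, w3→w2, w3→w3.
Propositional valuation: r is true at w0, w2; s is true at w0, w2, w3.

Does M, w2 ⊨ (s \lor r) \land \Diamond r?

Yes

At w2: s \lor r is true, \Diamond r is true, so (s \lor r) \land \Diamond r is true.
  At w2: \Diamond r requires r at some successor in {w0, w1, w2}.
    r holds at w0, so \Diamond r is true at w2.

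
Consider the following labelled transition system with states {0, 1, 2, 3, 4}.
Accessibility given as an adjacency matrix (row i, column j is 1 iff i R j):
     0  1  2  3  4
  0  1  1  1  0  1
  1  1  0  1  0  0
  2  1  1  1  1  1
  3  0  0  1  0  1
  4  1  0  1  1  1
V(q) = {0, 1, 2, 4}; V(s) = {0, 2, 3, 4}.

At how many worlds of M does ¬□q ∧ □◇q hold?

Let φ = ¬□q ∧ □◇q. Evaluate φ at each world:
  0 (successors {0, 1, 2, 4}): φ is false.
  1 (successors {0, 2}): φ is false.
  2 (successors {0, 1, 2, 3, 4}): φ is true.
  3 (successors {2, 4}): φ is false.
  4 (successors {0, 2, 3, 4}): φ is true.
For instance, at 4:
  At 4: ¬□q is true, □◇q is true, so ¬□q ∧ □◇q is true.
    At 4: □q is false, so ¬□q is true.
      At 4: □q requires q at every successor {0, 2, 3, 4}.
        q fails at 3, so □q is false at 4.
    At 4: □◇q requires ◇q at every successor {0, 2, 3, 4}.
      At 0: ◇q is true.
      At 2: ◇q is true.
      At 3: ◇q is true.
      At 4: ◇q is true.
    So □◇q is true at 4.
Satisfying worlds: {2, 4}

2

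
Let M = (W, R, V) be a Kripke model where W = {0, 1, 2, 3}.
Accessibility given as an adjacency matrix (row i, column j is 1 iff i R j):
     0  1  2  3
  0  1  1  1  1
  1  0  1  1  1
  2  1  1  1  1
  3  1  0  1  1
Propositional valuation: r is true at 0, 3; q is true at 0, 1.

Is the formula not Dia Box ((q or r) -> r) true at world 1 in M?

At 1: Dia Box ((q or r) -> r) is true, so not Dia Box ((q or r) -> r) is false.
  At 1: Dia Box ((q or r) -> r) requires Box ((q or r) -> r) at some successor in {1, 2, 3}.
    Box ((q or r) -> r) holds at 3, so Dia Box ((q or r) -> r) is true at 1.
      At 3: Box ((q or r) -> r) requires (q or r) -> r at every successor {0, 2, 3}.
        At 0: (q or r) -> r is true.
        At 2: (q or r) -> r is true.
        At 3: (q or r) -> r is true.
      So Box ((q or r) -> r) is true at 3.

No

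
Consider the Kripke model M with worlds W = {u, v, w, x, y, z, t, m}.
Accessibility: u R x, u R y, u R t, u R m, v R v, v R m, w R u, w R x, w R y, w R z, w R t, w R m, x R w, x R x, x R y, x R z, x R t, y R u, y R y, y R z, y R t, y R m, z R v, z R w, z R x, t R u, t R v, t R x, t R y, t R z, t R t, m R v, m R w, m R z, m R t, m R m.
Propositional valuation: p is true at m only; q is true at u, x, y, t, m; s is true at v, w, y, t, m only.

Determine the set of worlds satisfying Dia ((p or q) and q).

Let φ = Dia ((p or q) and q). Evaluate φ at each world:
  u (successors {x, y, t, m}): φ is true.
  v (successors {v, m}): φ is true.
  w (successors {u, x, y, z, t, m}): φ is true.
  x (successors {w, x, y, z, t}): φ is true.
  y (successors {u, y, z, t, m}): φ is true.
  z (successors {v, w, x}): φ is true.
  t (successors {u, v, x, y, z, t}): φ is true.
  m (successors {v, w, z, t, m}): φ is true.
For instance, at u:
  At u: Dia ((p or q) and q) requires (p or q) and q at some successor in {x, y, t, m}.
    (p or q) and q holds at x, so Dia ((p or q) and q) is true at u.
Satisfying worlds: {u, v, w, x, y, z, t, m}

u, v, w, x, y, z, t, m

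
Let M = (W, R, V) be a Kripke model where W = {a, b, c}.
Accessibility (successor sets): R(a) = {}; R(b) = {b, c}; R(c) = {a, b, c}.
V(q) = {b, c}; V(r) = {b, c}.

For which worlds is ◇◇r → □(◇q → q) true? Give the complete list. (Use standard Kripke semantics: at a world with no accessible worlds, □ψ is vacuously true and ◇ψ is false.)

Recall that □ψ holds at a world iff ψ holds at every accessible world, and ◇ψ holds iff ψ holds at some accessible world.
Let φ = ◇◇r → □(◇q → q). Evaluate φ at each world:
  a (successors ∅): φ is true.
  b (successors {b, c}): φ is true.
  c (successors {a, b, c}): φ is true.
For instance, at b:
  At b: ◇◇r is true, □(◇q → q) is true, so ◇◇r → □(◇q → q) is true.
    At b: ◇◇r requires ◇r at some successor in {b, c}.
      ◇r holds at b, so ◇◇r is true at b.
    At b: □(◇q → q) requires ◇q → q at every successor {b, c}.
      At b: ◇q → q is true.
      At c: ◇q → q is true.
    So □(◇q → q) is true at b.
Satisfying worlds: {a, b, c}

a, b, c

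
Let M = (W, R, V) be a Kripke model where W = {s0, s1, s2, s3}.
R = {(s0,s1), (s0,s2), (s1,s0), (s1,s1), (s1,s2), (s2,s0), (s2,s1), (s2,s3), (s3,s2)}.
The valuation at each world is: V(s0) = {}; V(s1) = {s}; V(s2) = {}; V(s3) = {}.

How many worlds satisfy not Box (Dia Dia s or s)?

0

Recall that Box ψ holds at a world iff ψ holds at every accessible world, and Dia ψ holds iff ψ holds at some accessible world.
Let φ = not Box (Dia Dia s or s). Evaluate φ at each world:
  s0 (successors {s1, s2}): φ is false.
  s1 (successors {s0, s1, s2}): φ is false.
  s2 (successors {s0, s1, s3}): φ is false.
  s3 (successors {s2}): φ is false.
For instance, at s1:
  At s1: Box (Dia Dia s or s) is true, so not Box (Dia Dia s or s) is false.
    At s1: Box (Dia Dia s or s) requires Dia Dia s or s at every successor {s0, s1, s2}.
      At s0: Dia Dia s or s is true.
      At s1: Dia Dia s or s is true.
      At s2: Dia Dia s or s is true.
    So Box (Dia Dia s or s) is true at s1.
Satisfying worlds: none.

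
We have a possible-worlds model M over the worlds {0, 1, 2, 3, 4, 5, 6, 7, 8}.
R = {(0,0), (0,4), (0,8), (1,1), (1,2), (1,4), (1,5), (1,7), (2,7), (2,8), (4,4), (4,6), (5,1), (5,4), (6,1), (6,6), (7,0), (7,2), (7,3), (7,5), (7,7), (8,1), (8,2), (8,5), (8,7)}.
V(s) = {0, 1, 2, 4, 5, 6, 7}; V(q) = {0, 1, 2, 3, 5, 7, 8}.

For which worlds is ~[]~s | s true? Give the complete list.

Let φ = ~[]~s | s. Evaluate φ at each world:
  0 (successors {0, 4, 8}): φ is true.
  1 (successors {1, 2, 4, 5, 7}): φ is true.
  2 (successors {7, 8}): φ is true.
  3 (successors ∅): φ is false.
  4 (successors {4, 6}): φ is true.
  5 (successors {1, 4}): φ is true.
  6 (successors {1, 6}): φ is true.
  7 (successors {0, 2, 3, 5, 7}): φ is true.
  8 (successors {1, 2, 5, 7}): φ is true.
For instance, at 4:
  At 4: ~[]~s is true, s is true, so ~[]~s | s is true.
    At 4: []~s is false, so ~[]~s is true.
      At 4: []~s requires ~s at every successor {4, 6}.
        ~s fails at 4, so []~s is false at 4.
Satisfying worlds: {0, 1, 2, 4, 5, 6, 7, 8}

0, 1, 2, 4, 5, 6, 7, 8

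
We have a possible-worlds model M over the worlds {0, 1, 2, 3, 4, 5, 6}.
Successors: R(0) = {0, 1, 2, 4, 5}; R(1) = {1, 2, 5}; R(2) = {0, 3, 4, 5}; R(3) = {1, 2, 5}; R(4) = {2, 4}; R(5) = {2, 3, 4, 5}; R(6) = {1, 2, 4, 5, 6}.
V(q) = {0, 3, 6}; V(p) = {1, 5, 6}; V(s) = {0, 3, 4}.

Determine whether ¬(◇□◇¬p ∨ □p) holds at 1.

No

At 1: ◇□◇¬p ∨ □p is true, so ¬(◇□◇¬p ∨ □p) is false.
  At 1: ◇□◇¬p is true, □p is false, so ◇□◇¬p ∨ □p is true.
    At 1: ◇□◇¬p requires □◇¬p at some successor in {1, 2, 5}.
      □◇¬p holds at 1, so ◇□◇¬p is true at 1.
    At 1: □p requires p at every successor {1, 2, 5}.
      p fails at 2, so □p is false at 1.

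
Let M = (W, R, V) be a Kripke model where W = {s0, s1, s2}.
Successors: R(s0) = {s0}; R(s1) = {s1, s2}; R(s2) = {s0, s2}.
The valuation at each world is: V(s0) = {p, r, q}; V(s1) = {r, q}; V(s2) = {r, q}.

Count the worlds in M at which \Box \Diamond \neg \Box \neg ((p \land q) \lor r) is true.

Let φ = \Box \Diamond \neg \Box \neg ((p \land q) \lor r). Evaluate φ at each world:
  s0 (successors {s0}): φ is true.
  s1 (successors {s1, s2}): φ is true.
  s2 (successors {s0, s2}): φ is true.
For instance, at s2:
  At s2: \Box \Diamond \neg \Box \neg ((p \land q) \lor r) requires \Diamond \neg \Box \neg ((p \land q) \lor r) at every successor {s0, s2}.
      At s0: \Diamond \neg \Box \neg ((p \land q) \lor r) requires \neg \Box \neg ((p \land q) \lor r) at some successor in {s0}.
        \neg \Box \neg ((p \land q) \lor r) holds at s0, so \Diamond \neg \Box \neg ((p \land q) \lor r) is true at s0.
      At s2: \Diamond \neg \Box \neg ((p \land q) \lor r) requires \neg \Box \neg ((p \land q) \lor r) at some successor in {s0, s2}.
        \neg \Box \neg ((p \land q) \lor r) holds at s0, so \Diamond \neg \Box \neg ((p \land q) \lor r) is true at s2.
  So \Box \Diamond \neg \Box \neg ((p \land q) \lor r) is true at s2.
Satisfying worlds: {s0, s1, s2}

3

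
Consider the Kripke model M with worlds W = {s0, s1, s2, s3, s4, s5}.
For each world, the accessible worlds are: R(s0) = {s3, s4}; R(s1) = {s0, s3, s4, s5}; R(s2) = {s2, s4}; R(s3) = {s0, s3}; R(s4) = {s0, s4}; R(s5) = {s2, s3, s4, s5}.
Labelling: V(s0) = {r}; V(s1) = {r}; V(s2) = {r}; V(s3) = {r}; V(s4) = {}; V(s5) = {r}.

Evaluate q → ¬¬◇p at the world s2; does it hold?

Recall that ◇ψ holds at a world iff ψ holds at some accessible world.
At s2: q is false, ¬¬◇p is false, so q → ¬¬◇p is true.
  At s2: ¬◇p is true, so ¬¬◇p is false.
    At s2: ◇p is false, so ¬◇p is true.
      At s2: ◇p requires p at some successor in {s2, s4}.
        At s2: p is false.
        At s4: p is false.
      So ◇p is false at s2.

Yes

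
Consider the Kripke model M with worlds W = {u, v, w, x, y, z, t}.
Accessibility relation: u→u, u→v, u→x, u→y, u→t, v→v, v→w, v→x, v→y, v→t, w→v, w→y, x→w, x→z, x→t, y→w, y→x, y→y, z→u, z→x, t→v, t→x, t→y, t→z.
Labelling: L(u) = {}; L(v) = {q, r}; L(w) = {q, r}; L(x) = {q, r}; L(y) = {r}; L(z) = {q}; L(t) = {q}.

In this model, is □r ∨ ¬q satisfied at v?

No

At v: □r is false, ¬q is false, so □r ∨ ¬q is false.
  At v: □r requires r at every successor {v, w, x, y, t}.
    r fails at t, so □r is false at v.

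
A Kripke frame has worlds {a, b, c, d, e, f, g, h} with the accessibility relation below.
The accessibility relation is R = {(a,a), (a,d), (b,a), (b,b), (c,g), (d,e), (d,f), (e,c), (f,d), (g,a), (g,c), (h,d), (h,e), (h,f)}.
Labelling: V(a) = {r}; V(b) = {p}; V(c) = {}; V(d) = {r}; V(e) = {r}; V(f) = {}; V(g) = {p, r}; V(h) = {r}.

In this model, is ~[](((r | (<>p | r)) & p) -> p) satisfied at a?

No

At a: [](((r | (<>p | r)) & p) -> p) is true, so ~[](((r | (<>p | r)) & p) -> p) is false.
  At a: [](((r | (<>p | r)) & p) -> p) requires ((r | (<>p | r)) & p) -> p at every successor {a, d}.
      At a: (r | (<>p | r)) & p is false, p is false, so ((r | (<>p | r)) & p) -> p is true.
      At d: (r | (<>p | r)) & p is false, p is false, so ((r | (<>p | r)) & p) -> p is true.
  So [](((r | (<>p | r)) & p) -> p) is true at a.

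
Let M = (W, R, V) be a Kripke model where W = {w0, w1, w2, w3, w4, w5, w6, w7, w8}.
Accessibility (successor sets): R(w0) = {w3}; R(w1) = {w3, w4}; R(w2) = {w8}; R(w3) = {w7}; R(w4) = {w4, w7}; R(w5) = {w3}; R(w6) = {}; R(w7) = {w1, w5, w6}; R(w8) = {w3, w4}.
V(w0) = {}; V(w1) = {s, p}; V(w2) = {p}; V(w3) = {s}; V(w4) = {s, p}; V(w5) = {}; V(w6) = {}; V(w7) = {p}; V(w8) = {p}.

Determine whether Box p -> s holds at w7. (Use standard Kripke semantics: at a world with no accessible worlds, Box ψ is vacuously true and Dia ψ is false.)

At w7: Box p is false, s is false, so Box p -> s is true.
  At w7: Box p requires p at every successor {w1, w5, w6}.
    p fails at w5, so Box p is false at w7.

Yes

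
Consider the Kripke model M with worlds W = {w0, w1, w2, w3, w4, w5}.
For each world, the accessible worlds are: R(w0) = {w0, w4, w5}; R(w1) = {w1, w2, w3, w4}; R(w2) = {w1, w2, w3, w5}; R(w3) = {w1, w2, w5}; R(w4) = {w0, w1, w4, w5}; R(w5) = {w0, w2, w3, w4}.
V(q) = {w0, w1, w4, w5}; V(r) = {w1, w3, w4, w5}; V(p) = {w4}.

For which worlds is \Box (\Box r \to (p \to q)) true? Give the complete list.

w0, w1, w2, w3, w4, w5

Recall that \Box ψ holds at a world iff ψ holds at every accessible world, and \Diamond ψ holds iff ψ holds at some accessible world.
Let φ = \Box (\Box r \to (p \to q)). Evaluate φ at each world:
  w0 (successors {w0, w4, w5}): φ is true.
  w1 (successors {w1, w2, w3, w4}): φ is true.
  w2 (successors {w1, w2, w3, w5}): φ is true.
  w3 (successors {w1, w2, w5}): φ is true.
  w4 (successors {w0, w1, w4, w5}): φ is true.
  w5 (successors {w0, w2, w3, w4}): φ is true.
For instance, at w0:
  At w0: \Box (\Box r \to (p \to q)) requires \Box r \to (p \to q) at every successor {w0, w4, w5}.
      At w0: \Box r is false, p \to q is true, so \Box r \to (p \to q) is true.
      At w4: \Box r is false, p \to q is true, so \Box r \to (p \to q) is true.
      At w5: \Box r is false, p \to q is true, so \Box r \to (p \to q) is true.
  So \Box (\Box r \to (p \to q)) is true at w0.
Satisfying worlds: {w0, w1, w2, w3, w4, w5}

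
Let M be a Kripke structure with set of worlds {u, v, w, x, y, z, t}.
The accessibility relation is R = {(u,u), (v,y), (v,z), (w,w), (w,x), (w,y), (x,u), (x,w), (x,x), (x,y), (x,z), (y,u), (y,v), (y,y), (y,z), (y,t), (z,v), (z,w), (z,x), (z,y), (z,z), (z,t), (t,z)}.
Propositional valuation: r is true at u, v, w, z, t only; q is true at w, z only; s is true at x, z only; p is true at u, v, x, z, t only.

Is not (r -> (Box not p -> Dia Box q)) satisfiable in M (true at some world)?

No

Let φ = not (r -> (Box not p -> Dia Box q)). Evaluate φ at each world:
  u (successors {u}): φ is false.
  v (successors {y, z}): φ is false.
  w (successors {w, x, y}): φ is false.
  x (successors {u, w, x, y, z}): φ is false.
  y (successors {u, v, y, z, t}): φ is false.
  z (successors {v, w, x, y, z, t}): φ is false.
  t (successors {z}): φ is false.
For instance, at y:
  At y: r -> (Box not p -> Dia Box q) is true, so not (r -> (Box not p -> Dia Box q)) is false.
    At y: r is false, Box not p -> Dia Box q is true, so r -> (Box not p -> Dia Box q) is true.
      At y: Box not p is false, Dia Box q is true, so Box not p -> Dia Box q is true.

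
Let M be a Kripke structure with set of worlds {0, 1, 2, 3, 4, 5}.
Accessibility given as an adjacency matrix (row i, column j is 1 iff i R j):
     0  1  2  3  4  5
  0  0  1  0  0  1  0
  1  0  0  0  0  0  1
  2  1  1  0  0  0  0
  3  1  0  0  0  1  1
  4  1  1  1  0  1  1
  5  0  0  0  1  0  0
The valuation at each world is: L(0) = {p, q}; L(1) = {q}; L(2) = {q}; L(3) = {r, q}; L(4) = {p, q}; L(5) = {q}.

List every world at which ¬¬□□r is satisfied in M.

1

Recall that □ψ holds at a world iff ψ holds at every accessible world, and ◇ψ holds iff ψ holds at some accessible world.
Let φ = ¬¬□□r. Evaluate φ at each world:
  0 (successors {1, 4}): φ is false.
  1 (successors {5}): φ is true.
  2 (successors {0, 1}): φ is false.
  3 (successors {0, 4, 5}): φ is false.
  4 (successors {0, 1, 2, 4, 5}): φ is false.
  5 (successors {3}): φ is false.
For instance, at 4:
  At 4: ¬□□r is true, so ¬¬□□r is false.
    At 4: □□r is false, so ¬□□r is true.
      At 4: □□r requires □r at every successor {0, 1, 2, 4, 5}.
        □r fails at 0, so □□r is false at 4.
Satisfying worlds: {1}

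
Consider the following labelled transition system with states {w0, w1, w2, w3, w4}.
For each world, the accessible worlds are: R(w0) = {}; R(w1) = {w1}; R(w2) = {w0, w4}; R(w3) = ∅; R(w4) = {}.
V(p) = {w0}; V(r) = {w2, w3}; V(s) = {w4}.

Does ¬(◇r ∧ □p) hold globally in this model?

Recall that □ψ holds at a world iff ψ holds at every accessible world, and ◇ψ holds iff ψ holds at some accessible world.
Let φ = ¬(◇r ∧ □p). Evaluate φ at each world:
  w0 (successors ∅): φ is true.
  w1 (successors {w1}): φ is true.
  w2 (successors {w0, w4}): φ is true.
  w3 (successors ∅): φ is true.
  w4 (successors ∅): φ is true.
For instance, at w2:
  At w2: ◇r ∧ □p is false, so ¬(◇r ∧ □p) is true.
    At w2: ◇r is false, □p is false, so ◇r ∧ □p is false.
      At w2: ◇r requires r at some successor in {w0, w4}.
        At w0: r is false.
        At w4: r is false.
      So ◇r is false at w2.
      At w2: □p requires p at every successor {w0, w4}.
        p fails at w4, so □p is false at w2.

Yes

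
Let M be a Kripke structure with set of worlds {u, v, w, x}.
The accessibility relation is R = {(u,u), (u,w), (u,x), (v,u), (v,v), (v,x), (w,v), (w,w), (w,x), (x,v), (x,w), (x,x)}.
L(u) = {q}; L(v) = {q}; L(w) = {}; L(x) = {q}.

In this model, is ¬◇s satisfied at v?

At v: ◇s is false, so ¬◇s is true.
  At v: ◇s requires s at some successor in {u, v, x}.
    At u: s is false.
    At v: s is false.
    At x: s is false.
  So ◇s is false at v.

Yes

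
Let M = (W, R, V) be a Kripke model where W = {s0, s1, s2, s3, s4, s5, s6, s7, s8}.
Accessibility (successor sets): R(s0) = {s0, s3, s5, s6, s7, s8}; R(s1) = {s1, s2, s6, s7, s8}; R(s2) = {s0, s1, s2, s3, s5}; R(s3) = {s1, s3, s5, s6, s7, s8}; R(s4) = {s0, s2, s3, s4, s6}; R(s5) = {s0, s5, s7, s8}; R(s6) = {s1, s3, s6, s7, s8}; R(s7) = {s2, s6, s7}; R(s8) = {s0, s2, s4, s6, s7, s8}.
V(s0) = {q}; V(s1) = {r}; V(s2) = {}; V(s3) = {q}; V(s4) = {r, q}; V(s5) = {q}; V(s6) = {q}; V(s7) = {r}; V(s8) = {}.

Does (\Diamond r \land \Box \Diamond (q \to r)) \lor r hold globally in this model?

Yes

Let φ = (\Diamond r \land \Box \Diamond (q \to r)) \lor r. Evaluate φ at each world:
  s0 (successors {s0, s3, s5, s6, s7, s8}): φ is true.
  s1 (successors {s1, s2, s6, s7, s8}): φ is true.
  s2 (successors {s0, s1, s2, s3, s5}): φ is true.
  s3 (successors {s1, s3, s5, s6, s7, s8}): φ is true.
  s4 (successors {s0, s2, s3, s4, s6}): φ is true.
  s5 (successors {s0, s5, s7, s8}): φ is true.
  s6 (successors {s1, s3, s6, s7, s8}): φ is true.
  s7 (successors {s2, s6, s7}): φ is true.
  s8 (successors {s0, s2, s4, s6, s7, s8}): φ is true.
For instance, at s6:
  At s6: \Diamond r \land \Box \Diamond (q \to r) is true, r is false, so (\Diamond r \land \Box \Diamond (q \to r)) \lor r is true.
    At s6: \Diamond r is true, \Box \Diamond (q \to r) is true, so \Diamond r \land \Box \Diamond (q \to r) is true.
      At s6: \Diamond r requires r at some successor in {s1, s3, s6, s7, s8}.
        r holds at s1, so \Diamond r is true at s6.
      At s6: \Box \Diamond (q \to r) requires \Diamond (q \to r) at every successor {s1, s3, s6, s7, s8}.
        At s1: \Diamond (q \to r) is true.
        At s3: \Diamond (q \to r) is true.
        At s6: \Diamond (q \to r) is true.
        At s7: \Diamond (q \to r) is true.
        At s8: \Diamond (q \to r) is true.
      So \Box \Diamond (q \to r) is true at s6.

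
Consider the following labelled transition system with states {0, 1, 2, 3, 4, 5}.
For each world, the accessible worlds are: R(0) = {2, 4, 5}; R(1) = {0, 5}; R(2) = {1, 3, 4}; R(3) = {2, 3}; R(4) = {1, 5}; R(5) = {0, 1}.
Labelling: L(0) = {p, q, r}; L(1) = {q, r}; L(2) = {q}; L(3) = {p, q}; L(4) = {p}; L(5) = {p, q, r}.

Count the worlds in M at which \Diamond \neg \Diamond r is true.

Recall that \Diamond ψ holds at a world iff ψ holds at some accessible world.
Let φ = \Diamond \neg \Diamond r. Evaluate φ at each world:
  0 (successors {2, 4, 5}): φ is false.
  1 (successors {0, 5}): φ is false.
  2 (successors {1, 3, 4}): φ is true.
  3 (successors {2, 3}): φ is true.
  4 (successors {1, 5}): φ is false.
  5 (successors {0, 1}): φ is false.
For instance, at 0:
  At 0: \Diamond \neg \Diamond r requires \neg \Diamond r at some successor in {2, 4, 5}.
    At 2: \neg \Diamond r is false.
    At 4: \neg \Diamond r is false.
    At 5: \neg \Diamond r is false.
  So \Diamond \neg \Diamond r is false at 0.
Satisfying worlds: {2, 3}

2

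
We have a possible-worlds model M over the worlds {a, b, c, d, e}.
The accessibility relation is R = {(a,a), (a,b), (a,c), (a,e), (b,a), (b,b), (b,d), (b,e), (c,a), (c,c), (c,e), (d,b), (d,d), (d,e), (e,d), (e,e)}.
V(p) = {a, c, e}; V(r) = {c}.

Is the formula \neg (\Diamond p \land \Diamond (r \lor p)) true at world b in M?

At b: \Diamond p \land \Diamond (r \lor p) is true, so \neg (\Diamond p \land \Diamond (r \lor p)) is false.
  At b: \Diamond p is true, \Diamond (r \lor p) is true, so \Diamond p \land \Diamond (r \lor p) is true.
    At b: \Diamond p requires p at some successor in {a, b, d, e}.
      p holds at a, so \Diamond p is true at b.
    At b: \Diamond (r \lor p) requires r \lor p at some successor in {a, b, d, e}.
      r \lor p holds at a, so \Diamond (r \lor p) is true at b.

No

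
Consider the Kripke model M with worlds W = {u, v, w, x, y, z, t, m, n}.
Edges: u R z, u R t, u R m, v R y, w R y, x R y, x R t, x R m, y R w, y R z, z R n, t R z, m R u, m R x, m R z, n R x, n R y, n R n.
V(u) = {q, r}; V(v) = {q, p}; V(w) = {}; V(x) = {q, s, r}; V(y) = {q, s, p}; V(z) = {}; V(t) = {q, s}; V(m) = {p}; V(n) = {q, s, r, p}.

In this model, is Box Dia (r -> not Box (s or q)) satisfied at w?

Yes

At w: Box Dia (r -> not Box (s or q)) requires Dia (r -> not Box (s or q)) at every successor {y}.
    At y: Dia (r -> not Box (s or q)) requires r -> not Box (s or q) at some successor in {w, z}.
      r -> not Box (s or q) holds at w, so Dia (r -> not Box (s or q)) is true at y.
So Box Dia (r -> not Box (s or q)) is true at w.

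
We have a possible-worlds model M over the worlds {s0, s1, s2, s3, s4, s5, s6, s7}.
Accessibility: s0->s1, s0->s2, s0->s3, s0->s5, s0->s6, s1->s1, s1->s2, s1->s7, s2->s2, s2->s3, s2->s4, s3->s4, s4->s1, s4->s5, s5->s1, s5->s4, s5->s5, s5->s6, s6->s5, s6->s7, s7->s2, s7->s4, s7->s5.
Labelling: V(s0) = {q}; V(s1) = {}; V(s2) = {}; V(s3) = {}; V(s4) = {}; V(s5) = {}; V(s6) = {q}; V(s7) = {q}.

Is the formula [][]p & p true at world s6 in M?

No

At s6: [][]p is false, p is false, so [][]p & p is false.
  At s6: [][]p requires []p at every successor {s5, s7}.
    []p fails at s5, so [][]p is false at s6.
      At s5: []p requires p at every successor {s1, s4, s5, s6}.
        p fails at s1, so []p is false at s5.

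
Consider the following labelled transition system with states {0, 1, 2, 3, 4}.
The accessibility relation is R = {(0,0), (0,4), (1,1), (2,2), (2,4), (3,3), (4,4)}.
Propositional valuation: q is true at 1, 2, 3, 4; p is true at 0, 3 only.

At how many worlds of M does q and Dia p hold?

1

Let φ = q and Dia p. Evaluate φ at each world:
  0 (successors {0, 4}): φ is false.
  1 (successors {1}): φ is false.
  2 (successors {2, 4}): φ is false.
  3 (successors {3}): φ is true.
  4 (successors {4}): φ is false.
For instance, at 4:
  At 4: q is true, Dia p is false, so q and Dia p is false.
    At 4: Dia p requires p at some successor in {4}.
      At 4: p is false.
    So Dia p is false at 4.
Satisfying worlds: {3}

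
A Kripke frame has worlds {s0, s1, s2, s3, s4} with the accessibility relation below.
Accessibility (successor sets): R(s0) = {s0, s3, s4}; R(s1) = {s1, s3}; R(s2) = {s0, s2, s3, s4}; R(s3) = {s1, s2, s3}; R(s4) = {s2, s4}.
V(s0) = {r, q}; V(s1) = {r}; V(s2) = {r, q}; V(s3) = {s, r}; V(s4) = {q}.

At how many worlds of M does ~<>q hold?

Let φ = ~<>q. Evaluate φ at each world:
  s0 (successors {s0, s3, s4}): φ is false.
  s1 (successors {s1, s3}): φ is true.
  s2 (successors {s0, s2, s3, s4}): φ is false.
  s3 (successors {s1, s2, s3}): φ is false.
  s4 (successors {s2, s4}): φ is false.
For instance, at s2:
  At s2: <>q is true, so ~<>q is false.
    At s2: <>q requires q at some successor in {s0, s2, s3, s4}.
      q holds at s0, so <>q is true at s2.
Satisfying worlds: {s1}

1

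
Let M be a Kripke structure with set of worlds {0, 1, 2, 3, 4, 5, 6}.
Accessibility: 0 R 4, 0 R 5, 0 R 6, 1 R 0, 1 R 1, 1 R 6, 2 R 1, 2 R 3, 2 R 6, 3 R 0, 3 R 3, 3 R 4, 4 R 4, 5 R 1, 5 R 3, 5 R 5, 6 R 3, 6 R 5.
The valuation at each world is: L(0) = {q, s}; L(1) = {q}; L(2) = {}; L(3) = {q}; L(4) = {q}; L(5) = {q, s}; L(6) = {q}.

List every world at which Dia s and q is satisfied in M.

Recall that Dia ψ holds at a world iff ψ holds at some accessible world.
Let φ = Dia s and q. Evaluate φ at each world:
  0 (successors {4, 5, 6}): φ is true.
  1 (successors {0, 1, 6}): φ is true.
  2 (successors {1, 3, 6}): φ is false.
  3 (successors {0, 3, 4}): φ is true.
  4 (successors {4}): φ is false.
  5 (successors {1, 3, 5}): φ is true.
  6 (successors {3, 5}): φ is true.
For instance, at 2:
  At 2: Dia s is false, q is false, so Dia s and q is false.
    At 2: Dia s requires s at some successor in {1, 3, 6}.
      At 1: s is false.
      At 3: s is false.
      At 6: s is false.
    So Dia s is false at 2.
Satisfying worlds: {0, 1, 3, 5, 6}

0, 1, 3, 5, 6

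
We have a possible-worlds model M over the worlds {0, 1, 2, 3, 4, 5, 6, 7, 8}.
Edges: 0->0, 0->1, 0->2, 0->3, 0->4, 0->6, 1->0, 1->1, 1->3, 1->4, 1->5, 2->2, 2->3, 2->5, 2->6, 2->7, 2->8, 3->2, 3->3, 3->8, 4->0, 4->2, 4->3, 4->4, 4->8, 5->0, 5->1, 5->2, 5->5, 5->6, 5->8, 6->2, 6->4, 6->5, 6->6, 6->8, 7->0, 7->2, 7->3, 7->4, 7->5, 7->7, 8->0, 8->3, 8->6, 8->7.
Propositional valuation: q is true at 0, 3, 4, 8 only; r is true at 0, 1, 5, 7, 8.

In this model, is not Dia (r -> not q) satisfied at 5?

No

Recall that Dia ψ holds at a world iff ψ holds at some accessible world.
At 5: Dia (r -> not q) is true, so not Dia (r -> not q) is false.
  At 5: Dia (r -> not q) requires r -> not q at some successor in {0, 1, 2, 5, 6, 8}.
    r -> not q holds at 1, so Dia (r -> not q) is true at 5.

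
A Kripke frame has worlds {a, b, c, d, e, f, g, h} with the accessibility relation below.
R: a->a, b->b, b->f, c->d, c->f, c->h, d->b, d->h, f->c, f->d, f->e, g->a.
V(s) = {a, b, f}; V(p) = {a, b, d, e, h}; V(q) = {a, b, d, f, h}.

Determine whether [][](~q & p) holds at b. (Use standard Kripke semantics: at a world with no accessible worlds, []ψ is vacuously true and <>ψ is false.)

No

At b: [][](~q & p) requires [](~q & p) at every successor {b, f}.
  [](~q & p) fails at b, so [][](~q & p) is false at b.
    At b: [](~q & p) requires ~q & p at every successor {b, f}.
      ~q & p fails at b, so [](~q & p) is false at b.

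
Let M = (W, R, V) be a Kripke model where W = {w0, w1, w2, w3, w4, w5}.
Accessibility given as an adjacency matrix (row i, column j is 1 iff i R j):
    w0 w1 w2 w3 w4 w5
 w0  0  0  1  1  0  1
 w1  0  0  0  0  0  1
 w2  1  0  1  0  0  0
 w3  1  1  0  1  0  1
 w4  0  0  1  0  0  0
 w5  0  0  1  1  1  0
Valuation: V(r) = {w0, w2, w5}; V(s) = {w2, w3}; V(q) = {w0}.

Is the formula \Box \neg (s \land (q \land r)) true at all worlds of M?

Recall that \Box ψ holds at a world iff ψ holds at every accessible world, and \Diamond ψ holds iff ψ holds at some accessible world.
Let φ = \Box \neg (s \land (q \land r)). Evaluate φ at each world:
  w0 (successors {w2, w3, w5}): φ is true.
  w1 (successors {w5}): φ is true.
  w2 (successors {w0, w2}): φ is true.
  w3 (successors {w0, w1, w3, w5}): φ is true.
  w4 (successors {w2}): φ is true.
  w5 (successors {w2, w3, w4}): φ is true.
For instance, at w5:
  At w5: \Box \neg (s \land (q \land r)) requires \neg (s \land (q \land r)) at every successor {w2, w3, w4}.
    At w2: \neg (s \land (q \land r)) is true.
    At w3: \neg (s \land (q \land r)) is true.
    At w4: \neg (s \land (q \land r)) is true.
  So \Box \neg (s \land (q \land r)) is true at w5.

Yes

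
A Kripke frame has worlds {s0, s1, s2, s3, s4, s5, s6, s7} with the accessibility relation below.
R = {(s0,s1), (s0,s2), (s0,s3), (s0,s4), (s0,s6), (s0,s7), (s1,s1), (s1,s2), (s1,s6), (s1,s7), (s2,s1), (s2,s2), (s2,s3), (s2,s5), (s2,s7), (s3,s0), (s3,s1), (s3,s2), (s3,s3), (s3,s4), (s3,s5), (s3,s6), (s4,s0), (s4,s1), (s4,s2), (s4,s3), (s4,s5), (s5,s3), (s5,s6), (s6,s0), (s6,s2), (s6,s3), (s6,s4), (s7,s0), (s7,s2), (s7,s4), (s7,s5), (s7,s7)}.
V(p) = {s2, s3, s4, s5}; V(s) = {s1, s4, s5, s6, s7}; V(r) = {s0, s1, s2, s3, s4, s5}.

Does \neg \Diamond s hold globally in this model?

No

Let φ = \neg \Diamond s. Evaluate φ at each world:
  s0 (successors {s1, s2, s3, s4, s6, s7}): φ is false.
  s1 (successors {s1, s2, s6, s7}): φ is false.
  s2 (successors {s1, s2, s3, s5, s7}): φ is false.
  s3 (successors {s0, s1, s2, s3, s4, s5, s6}): φ is false.
  s4 (successors {s0, s1, s2, s3, s5}): φ is false.
  s5 (successors {s3, s6}): φ is false.
  s6 (successors {s0, s2, s3, s4}): φ is false.
  s7 (successors {s0, s2, s4, s5, s7}): φ is false.
Detail at s0 (counterexample):
  At s0: \Diamond s is true, so \neg \Diamond s is false.
    At s0: \Diamond s requires s at some successor in {s1, s2, s3, s4, s6, s7}.
      s holds at s1, so \Diamond s is true at s0.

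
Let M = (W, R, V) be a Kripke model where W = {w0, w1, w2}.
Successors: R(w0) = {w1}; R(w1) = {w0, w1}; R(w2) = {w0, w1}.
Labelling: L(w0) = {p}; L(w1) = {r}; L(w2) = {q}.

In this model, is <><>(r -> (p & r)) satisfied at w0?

Recall that <>ψ holds at a world iff ψ holds at some accessible world.
At w0: <><>(r -> (p & r)) requires <>(r -> (p & r)) at some successor in {w1}.
  <>(r -> (p & r)) holds at w1, so <><>(r -> (p & r)) is true at w0.
    At w1: <>(r -> (p & r)) requires r -> (p & r) at some successor in {w0, w1}.
      r -> (p & r) holds at w0, so <>(r -> (p & r)) is true at w1.

Yes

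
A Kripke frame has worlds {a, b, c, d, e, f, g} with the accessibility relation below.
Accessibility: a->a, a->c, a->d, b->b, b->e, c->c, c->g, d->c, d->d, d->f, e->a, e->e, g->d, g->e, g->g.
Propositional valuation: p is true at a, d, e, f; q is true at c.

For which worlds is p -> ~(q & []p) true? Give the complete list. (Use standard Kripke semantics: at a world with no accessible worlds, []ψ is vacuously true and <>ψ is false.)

Let φ = p -> ~(q & []p). Evaluate φ at each world:
  a (successors {a, c, d}): φ is true.
  b (successors {b, e}): φ is true.
  c (successors {c, g}): φ is true.
  d (successors {c, d, f}): φ is true.
  e (successors {a, e}): φ is true.
  f (successors ∅): φ is true.
  g (successors {d, e, g}): φ is true.
For instance, at g:
  At g: p is false, ~(q & []p) is true, so p -> ~(q & []p) is true.
    At g: q & []p is false, so ~(q & []p) is true.
      At g: q is false, []p is false, so q & []p is false.
Satisfying worlds: {a, b, c, d, e, f, g}

a, b, c, d, e, f, g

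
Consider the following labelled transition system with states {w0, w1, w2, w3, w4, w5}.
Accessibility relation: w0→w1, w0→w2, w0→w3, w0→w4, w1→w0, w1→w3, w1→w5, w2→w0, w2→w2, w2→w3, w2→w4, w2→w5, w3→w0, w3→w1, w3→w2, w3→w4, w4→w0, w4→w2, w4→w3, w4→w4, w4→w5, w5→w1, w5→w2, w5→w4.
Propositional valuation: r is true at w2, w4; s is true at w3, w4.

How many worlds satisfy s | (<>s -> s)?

Recall that <>ψ holds at a world iff ψ holds at some accessible world.
Let φ = s | (<>s -> s). Evaluate φ at each world:
  w0 (successors {w1, w2, w3, w4}): φ is false.
  w1 (successors {w0, w3, w5}): φ is false.
  w2 (successors {w0, w2, w3, w4, w5}): φ is false.
  w3 (successors {w0, w1, w2, w4}): φ is true.
  w4 (successors {w0, w2, w3, w4, w5}): φ is true.
  w5 (successors {w1, w2, w4}): φ is false.
For instance, at w5:
  At w5: s is false, <>s -> s is false, so s | (<>s -> s) is false.
    At w5: <>s is true, s is false, so <>s -> s is false.
      At w5: <>s requires s at some successor in {w1, w2, w4}.
        s holds at w4, so <>s is true at w5.
Satisfying worlds: {w3, w4}

2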